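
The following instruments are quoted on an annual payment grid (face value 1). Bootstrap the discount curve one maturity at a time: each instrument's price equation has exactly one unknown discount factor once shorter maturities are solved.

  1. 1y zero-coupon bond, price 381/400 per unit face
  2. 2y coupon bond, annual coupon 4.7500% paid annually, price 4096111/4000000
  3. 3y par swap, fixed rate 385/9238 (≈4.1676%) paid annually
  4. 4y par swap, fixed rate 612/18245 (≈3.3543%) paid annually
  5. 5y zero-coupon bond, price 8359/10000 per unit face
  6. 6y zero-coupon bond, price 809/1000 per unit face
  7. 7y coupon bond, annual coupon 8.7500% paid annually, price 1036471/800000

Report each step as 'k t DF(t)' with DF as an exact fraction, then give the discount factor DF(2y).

step 1 [1y] zero: DF = P = 381/400 ≈ 0.952500
step 2 [2y] bond c/1=19/400: DF=(4096111/4000000 − 19/400·(0.952500))/(1+19/400) = 584/625 ≈ 0.934400
step 3 [3y] swap r/1=385/9238: DF=(1 − 385/9238·(0.952500+0.934400))/(1+385/9238) = 1769/2000 ≈ 0.884500
step 4 [4y] swap r/1=612/18245: DF=(1 − 612/18245·(0.952500+0.934400+0.884500))/(1+612/18245) = 1097/1250 ≈ 0.877600
step 5 [5y] zero: DF = P = 8359/10000 ≈ 0.835900
step 6 [6y] zero: DF = P = 809/1000 ≈ 0.809000
step 7 [7y] bond c/1=7/80: DF=(1036471/800000 − 7/80·(0.952500+0.934400+0.884500+0.877600+0.835900+0.809000))/(1+7/80) = 3827/5000 ≈ 0.765400

1 1 381/400
2 2 584/625
3 3 1769/2000
4 4 1097/1250
5 5 8359/10000
6 6 809/1000
7 7 3827/5000
DF(2y) = 584/625 ≈ 0.934400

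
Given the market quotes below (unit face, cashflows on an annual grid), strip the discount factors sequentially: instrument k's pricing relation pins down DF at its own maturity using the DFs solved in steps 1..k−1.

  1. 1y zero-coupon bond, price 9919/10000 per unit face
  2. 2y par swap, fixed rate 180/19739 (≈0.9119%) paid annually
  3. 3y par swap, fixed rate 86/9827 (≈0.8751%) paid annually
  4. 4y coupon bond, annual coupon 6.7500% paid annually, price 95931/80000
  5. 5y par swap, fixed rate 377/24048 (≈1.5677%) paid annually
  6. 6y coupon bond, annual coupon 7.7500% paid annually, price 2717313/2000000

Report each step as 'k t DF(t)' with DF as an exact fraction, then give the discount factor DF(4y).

1 1 9919/10000
2 2 491/500
3 3 4871/5000
4 4 9369/10000
5 5 4623/5000
6 6 183/200
DF(4y) = 9369/10000 ≈ 0.936900

step 1 [1y] zero: DF = P = 9919/10000 ≈ 0.991900
step 2 [2y] swap r/1=180/19739: DF=(1 − 180/19739·(0.991900))/(1+180/19739) = 491/500 ≈ 0.982000
step 3 [3y] swap r/1=86/9827: DF=(1 − 86/9827·(0.991900+0.982000))/(1+86/9827) = 4871/5000 ≈ 0.974200
step 4 [4y] bond c/1=27/400: DF=(95931/80000 − 27/400·(0.991900+0.982000+0.974200))/(1+27/400) = 9369/10000 ≈ 0.936900
step 5 [5y] swap r/1=377/24048: DF=(1 − 377/24048·(0.991900+0.982000+0.974200+0.936900))/(1+377/24048) = 4623/5000 ≈ 0.924600
step 6 [6y] bond c/1=31/400: DF=(2717313/2000000 − 31/400·(0.991900+0.982000+0.974200+0.936900+0.924600))/(1+31/400) = 183/200 ≈ 0.915000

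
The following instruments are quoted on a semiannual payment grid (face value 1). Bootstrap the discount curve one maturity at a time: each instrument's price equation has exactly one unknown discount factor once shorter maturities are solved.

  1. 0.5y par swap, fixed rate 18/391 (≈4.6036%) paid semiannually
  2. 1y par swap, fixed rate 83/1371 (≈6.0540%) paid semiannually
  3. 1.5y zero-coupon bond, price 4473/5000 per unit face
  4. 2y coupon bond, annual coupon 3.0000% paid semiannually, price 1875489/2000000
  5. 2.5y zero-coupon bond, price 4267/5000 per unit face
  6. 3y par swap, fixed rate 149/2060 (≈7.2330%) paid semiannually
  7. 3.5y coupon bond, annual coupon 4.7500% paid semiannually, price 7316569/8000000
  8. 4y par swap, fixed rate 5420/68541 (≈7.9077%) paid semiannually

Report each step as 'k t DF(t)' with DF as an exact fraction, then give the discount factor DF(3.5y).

1 1/2 391/400
2 1 9419/10000
3 3/2 4473/5000
4 2 8823/10000
5 5/2 4267/5000
6 3 8063/10000
7 7/2 7691/10000
8 4 729/1000
DF(3.5y) = 7691/10000 ≈ 0.769100

step 1 [0.5y] swap r/2=9/391: DF=(1 − 9/391·(0))/(1+9/391) = 391/400 ≈ 0.977500
step 2 [1y] swap r/2=83/2742: DF=(1 − 83/2742·(0.977500))/(1+83/2742) = 9419/10000 ≈ 0.941900
step 3 [1.5y] zero: DF = P = 4473/5000 ≈ 0.894600
step 4 [2y] bond c/2=3/200: DF=(1875489/2000000 − 3/200·(0.977500+0.941900+0.894600))/(1+3/200) = 8823/10000 ≈ 0.882300
step 5 [2.5y] zero: DF = P = 4267/5000 ≈ 0.853400
step 6 [3y] swap r/2=149/4120: DF=(1 − 149/4120·(0.977500+0.941900+0.894600+0.882300+0.853400))/(1+149/4120) = 8063/10000 ≈ 0.806300
step 7 [3.5y] bond c/2=19/800: DF=(7316569/8000000 − 19/800·(0.977500+0.941900+0.894600+0.882300+0.853400+0.806300))/(1+19/800) = 7691/10000 ≈ 0.769100
step 8 [4y] swap r/2=2710/68541: DF=(1 − 2710/68541·(0.977500+0.941900+0.894600+0.882300+0.853400+0.806300+0.769100))/(1+2710/68541) = 729/1000 ≈ 0.729000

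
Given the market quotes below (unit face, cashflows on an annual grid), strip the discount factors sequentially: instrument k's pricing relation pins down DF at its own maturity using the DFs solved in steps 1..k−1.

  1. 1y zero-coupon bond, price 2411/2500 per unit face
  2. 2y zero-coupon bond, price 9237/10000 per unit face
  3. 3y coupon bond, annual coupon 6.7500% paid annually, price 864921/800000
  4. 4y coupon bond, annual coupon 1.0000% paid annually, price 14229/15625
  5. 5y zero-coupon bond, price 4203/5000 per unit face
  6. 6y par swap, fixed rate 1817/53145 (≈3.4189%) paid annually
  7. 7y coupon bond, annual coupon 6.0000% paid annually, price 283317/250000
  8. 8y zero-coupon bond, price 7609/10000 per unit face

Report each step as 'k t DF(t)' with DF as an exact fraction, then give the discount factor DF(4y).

1 1 2411/2500
2 2 9237/10000
3 3 4467/5000
4 4 8741/10000
5 5 4203/5000
6 6 8183/10000
7 7 7683/10000
8 8 7609/10000
DF(4y) = 8741/10000 ≈ 0.874100

step 1 [1y] zero: DF = P = 2411/2500 ≈ 0.964400
step 2 [2y] zero: DF = P = 9237/10000 ≈ 0.923700
step 3 [3y] bond c/1=27/400: DF=(864921/800000 − 27/400·(0.964400+0.923700))/(1+27/400) = 4467/5000 ≈ 0.893400
step 4 [4y] bond c/1=1/100: DF=(14229/15625 − 1/100·(0.964400+0.923700+0.893400))/(1+1/100) = 8741/10000 ≈ 0.874100
step 5 [5y] zero: DF = P = 4203/5000 ≈ 0.840600
step 6 [6y] swap r/1=1817/53145: DF=(1 − 1817/53145·(0.964400+0.923700+0.893400+0.874100+0.840600))/(1+1817/53145) = 8183/10000 ≈ 0.818300
step 7 [7y] bond c/1=3/50: DF=(283317/250000 − 3/50·(0.964400+0.923700+0.893400+0.874100+0.840600+0.818300))/(1+3/50) = 7683/10000 ≈ 0.768300
step 8 [8y] zero: DF = P = 7609/10000 ≈ 0.760900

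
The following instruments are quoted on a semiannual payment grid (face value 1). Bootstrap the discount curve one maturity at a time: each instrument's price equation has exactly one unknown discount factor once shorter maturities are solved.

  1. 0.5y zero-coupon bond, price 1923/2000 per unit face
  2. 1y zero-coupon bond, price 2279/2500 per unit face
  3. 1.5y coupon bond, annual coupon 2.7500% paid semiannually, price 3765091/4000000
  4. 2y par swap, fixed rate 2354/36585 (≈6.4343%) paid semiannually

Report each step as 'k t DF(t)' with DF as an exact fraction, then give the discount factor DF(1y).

1 1/2 1923/2000
2 1 2279/2500
3 3/2 9031/10000
4 2 8823/10000
DF(1y) = 2279/2500 ≈ 0.911600

step 1 [0.5y] zero: DF = P = 1923/2000 ≈ 0.961500
step 2 [1y] zero: DF = P = 2279/2500 ≈ 0.911600
step 3 [1.5y] bond c/2=11/800: DF=(3765091/4000000 − 11/800·(0.961500+0.911600))/(1+11/800) = 9031/10000 ≈ 0.903100
step 4 [2y] swap r/2=1177/36585: DF=(1 − 1177/36585·(0.961500+0.911600+0.903100))/(1+1177/36585) = 8823/10000 ≈ 0.882300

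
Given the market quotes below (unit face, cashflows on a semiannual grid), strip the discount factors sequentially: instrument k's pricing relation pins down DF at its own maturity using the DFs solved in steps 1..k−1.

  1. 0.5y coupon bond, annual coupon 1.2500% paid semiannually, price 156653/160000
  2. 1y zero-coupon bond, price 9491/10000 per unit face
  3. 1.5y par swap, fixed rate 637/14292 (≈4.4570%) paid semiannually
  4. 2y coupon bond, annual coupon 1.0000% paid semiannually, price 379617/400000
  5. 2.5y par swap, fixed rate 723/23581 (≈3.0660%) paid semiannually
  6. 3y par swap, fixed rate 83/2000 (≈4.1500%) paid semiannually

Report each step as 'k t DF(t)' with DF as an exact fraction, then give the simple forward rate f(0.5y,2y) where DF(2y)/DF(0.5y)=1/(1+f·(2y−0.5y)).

1 1/2 973/1000
2 1 9491/10000
3 3/2 9363/10000
4 2 9301/10000
5 5/2 9277/10000
6 3 4419/5000
f(0.5y,2y) = ((973/1000)/(9301/10000) − 1)/(3/2) = 286/9301 ≈ 3.0749%

step 1 [0.5y] bond c/2=1/160: DF=(156653/160000 − 1/160·(0))/(1+1/160) = 973/1000 ≈ 0.973000
step 2 [1y] zero: DF = P = 9491/10000 ≈ 0.949100
step 3 [1.5y] swap r/2=637/28584: DF=(1 − 637/28584·(0.973000+0.949100))/(1+637/28584) = 9363/10000 ≈ 0.936300
step 4 [2y] bond c/2=1/200: DF=(379617/400000 − 1/200·(0.973000+0.949100+0.936300))/(1+1/200) = 9301/10000 ≈ 0.930100
step 5 [2.5y] swap r/2=723/47162: DF=(1 − 723/47162·(0.973000+0.949100+0.936300+0.930100))/(1+723/47162) = 9277/10000 ≈ 0.927700
step 6 [3y] swap r/2=83/4000: DF=(1 − 83/4000·(0.973000+0.949100+0.936300+0.930100+0.927700))/(1+83/4000) = 4419/5000 ≈ 0.883800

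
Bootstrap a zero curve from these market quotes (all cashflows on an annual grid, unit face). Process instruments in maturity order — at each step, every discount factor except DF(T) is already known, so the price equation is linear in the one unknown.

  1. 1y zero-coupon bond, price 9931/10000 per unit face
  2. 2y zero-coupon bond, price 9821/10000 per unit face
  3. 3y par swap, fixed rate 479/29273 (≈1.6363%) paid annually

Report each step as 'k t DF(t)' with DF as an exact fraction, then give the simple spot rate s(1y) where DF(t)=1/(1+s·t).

1 1 9931/10000
2 2 9821/10000
3 3 9521/10000
s(1y) = (1/(9931/10000) − 1)/(1) = 69/9931 ≈ 0.6948%

step 1 [1y] zero: DF = P = 9931/10000 ≈ 0.993100
step 2 [2y] zero: DF = P = 9821/10000 ≈ 0.982100
step 3 [3y] swap r/1=479/29273: DF=(1 − 479/29273·(0.993100+0.982100))/(1+479/29273) = 9521/10000 ≈ 0.952100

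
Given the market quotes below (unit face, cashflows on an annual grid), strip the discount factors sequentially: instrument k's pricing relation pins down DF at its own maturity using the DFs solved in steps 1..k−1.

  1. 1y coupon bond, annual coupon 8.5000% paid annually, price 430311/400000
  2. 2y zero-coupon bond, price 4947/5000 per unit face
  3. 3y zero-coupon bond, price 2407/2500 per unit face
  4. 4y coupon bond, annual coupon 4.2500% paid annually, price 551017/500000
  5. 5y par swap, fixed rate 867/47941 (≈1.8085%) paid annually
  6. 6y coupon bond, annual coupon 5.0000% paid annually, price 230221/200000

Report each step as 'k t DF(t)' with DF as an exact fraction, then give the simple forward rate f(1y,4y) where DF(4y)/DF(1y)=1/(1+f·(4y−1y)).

step 1 [1y] bond c/1=17/200: DF=(430311/400000 − 17/200·(0))/(1+17/200) = 1983/2000 ≈ 0.991500
step 2 [2y] zero: DF = P = 4947/5000 ≈ 0.989400
step 3 [3y] zero: DF = P = 2407/2500 ≈ 0.962800
step 4 [4y] bond c/1=17/400: DF=(551017/500000 − 17/400·(0.991500+0.989400+0.962800))/(1+17/400) = 9371/10000 ≈ 0.937100
step 5 [5y] swap r/1=867/47941: DF=(1 − 867/47941·(0.991500+0.989400+0.962800+0.937100))/(1+867/47941) = 9133/10000 ≈ 0.913300
step 6 [6y] bond c/1=1/20: DF=(230221/200000 − 1/20·(0.991500+0.989400+0.962800+0.937100+0.913300))/(1+1/20) = 217/250 ≈ 0.868000

1 1 1983/2000
2 2 4947/5000
3 3 2407/2500
4 4 9371/10000
5 5 9133/10000
6 6 217/250
f(1y,4y) = ((1983/2000)/(9371/10000) − 1)/(3) = 544/28113 ≈ 1.9350%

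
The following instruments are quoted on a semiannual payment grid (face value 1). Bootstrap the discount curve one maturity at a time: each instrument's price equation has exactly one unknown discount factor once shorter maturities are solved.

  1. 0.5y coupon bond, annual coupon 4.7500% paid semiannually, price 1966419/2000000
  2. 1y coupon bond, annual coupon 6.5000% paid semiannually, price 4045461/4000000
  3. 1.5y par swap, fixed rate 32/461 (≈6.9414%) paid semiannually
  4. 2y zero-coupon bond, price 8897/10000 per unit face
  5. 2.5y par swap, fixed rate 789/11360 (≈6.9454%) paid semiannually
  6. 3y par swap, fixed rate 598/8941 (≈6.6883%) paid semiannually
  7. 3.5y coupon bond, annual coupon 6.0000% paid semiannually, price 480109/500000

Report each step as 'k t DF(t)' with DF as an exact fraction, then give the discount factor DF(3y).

1 1/2 2401/2500
2 1 9493/10000
3 3/2 564/625
4 2 8897/10000
5 5/2 4211/5000
6 3 4103/5000
7 7/2 97/125
DF(3y) = 4103/5000 ≈ 0.820600

step 1 [0.5y] bond c/2=19/800: DF=(1966419/2000000 − 19/800·(0))/(1+19/800) = 2401/2500 ≈ 0.960400
step 2 [1y] bond c/2=13/400: DF=(4045461/4000000 − 13/400·(0.960400))/(1+13/400) = 9493/10000 ≈ 0.949300
step 3 [1.5y] swap r/2=16/461: DF=(1 − 16/461·(0.960400+0.949300))/(1+16/461) = 564/625 ≈ 0.902400
step 4 [2y] zero: DF = P = 8897/10000 ≈ 0.889700
step 5 [2.5y] swap r/2=789/22720: DF=(1 − 789/22720·(0.960400+0.949300+0.902400+0.889700))/(1+789/22720) = 4211/5000 ≈ 0.842200
step 6 [3y] swap r/2=299/8941: DF=(1 − 299/8941·(0.960400+0.949300+0.902400+0.889700+0.842200))/(1+299/8941) = 4103/5000 ≈ 0.820600
step 7 [3.5y] bond c/2=3/100: DF=(480109/500000 − 3/100·(0.960400+0.949300+0.902400+0.889700+0.842200+0.820600))/(1+3/100) = 97/125 ≈ 0.776000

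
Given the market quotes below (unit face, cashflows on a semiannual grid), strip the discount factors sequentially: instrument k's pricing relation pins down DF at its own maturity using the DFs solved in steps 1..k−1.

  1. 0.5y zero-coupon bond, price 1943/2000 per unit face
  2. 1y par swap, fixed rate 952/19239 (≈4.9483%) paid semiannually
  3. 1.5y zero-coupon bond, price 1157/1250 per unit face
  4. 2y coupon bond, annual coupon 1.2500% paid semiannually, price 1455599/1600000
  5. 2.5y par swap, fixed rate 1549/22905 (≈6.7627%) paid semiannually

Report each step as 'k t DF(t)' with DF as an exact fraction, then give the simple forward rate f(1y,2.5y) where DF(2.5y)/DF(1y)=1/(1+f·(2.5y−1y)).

1 1/2 1943/2000
2 1 2381/2500
3 3/2 1157/1250
4 2 554/625
5 5/2 8451/10000
f(1y,2.5y) = ((2381/2500)/(8451/10000) − 1)/(3/2) = 2146/25353 ≈ 8.4645%

step 1 [0.5y] zero: DF = P = 1943/2000 ≈ 0.971500
step 2 [1y] swap r/2=476/19239: DF=(1 − 476/19239·(0.971500))/(1+476/19239) = 2381/2500 ≈ 0.952400
step 3 [1.5y] zero: DF = P = 1157/1250 ≈ 0.925600
step 4 [2y] bond c/2=1/160: DF=(1455599/1600000 − 1/160·(0.971500+0.952400+0.925600))/(1+1/160) = 554/625 ≈ 0.886400
step 5 [2.5y] swap r/2=1549/45810: DF=(1 − 1549/45810·(0.971500+0.952400+0.925600+0.886400))/(1+1549/45810) = 8451/10000 ≈ 0.845100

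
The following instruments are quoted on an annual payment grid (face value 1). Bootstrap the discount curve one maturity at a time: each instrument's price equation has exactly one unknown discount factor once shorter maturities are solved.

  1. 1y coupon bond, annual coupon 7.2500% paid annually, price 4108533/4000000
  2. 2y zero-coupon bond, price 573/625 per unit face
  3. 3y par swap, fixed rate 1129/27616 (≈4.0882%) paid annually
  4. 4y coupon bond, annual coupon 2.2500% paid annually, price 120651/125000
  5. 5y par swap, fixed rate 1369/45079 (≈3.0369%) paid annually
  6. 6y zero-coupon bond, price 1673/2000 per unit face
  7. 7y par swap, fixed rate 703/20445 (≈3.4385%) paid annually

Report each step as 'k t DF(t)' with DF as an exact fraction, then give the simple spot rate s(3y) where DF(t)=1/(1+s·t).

step 1 [1y] bond c/1=29/400: DF=(4108533/4000000 − 29/400·(0))/(1+29/400) = 9577/10000 ≈ 0.957700
step 2 [2y] zero: DF = P = 573/625 ≈ 0.916800
step 3 [3y] swap r/1=1129/27616: DF=(1 − 1129/27616·(0.957700+0.916800))/(1+1129/27616) = 8871/10000 ≈ 0.887100
step 4 [4y] bond c/1=9/400: DF=(120651/125000 − 9/400·(0.957700+0.916800+0.887100))/(1+9/400) = 552/625 ≈ 0.883200
step 5 [5y] swap r/1=1369/45079: DF=(1 − 1369/45079·(0.957700+0.916800+0.887100+0.883200))/(1+1369/45079) = 8631/10000 ≈ 0.863100
step 6 [6y] zero: DF = P = 1673/2000 ≈ 0.836500
step 7 [7y] swap r/1=703/20445: DF=(1 − 703/20445·(0.957700+0.916800+0.887100+0.883200+0.863100+0.836500))/(1+703/20445) = 7891/10000 ≈ 0.789100

1 1 9577/10000
2 2 573/625
3 3 8871/10000
4 4 552/625
5 5 8631/10000
6 6 1673/2000
7 7 7891/10000
s(3y) = (1/(8871/10000) − 1)/(3) = 1129/26613 ≈ 4.2423%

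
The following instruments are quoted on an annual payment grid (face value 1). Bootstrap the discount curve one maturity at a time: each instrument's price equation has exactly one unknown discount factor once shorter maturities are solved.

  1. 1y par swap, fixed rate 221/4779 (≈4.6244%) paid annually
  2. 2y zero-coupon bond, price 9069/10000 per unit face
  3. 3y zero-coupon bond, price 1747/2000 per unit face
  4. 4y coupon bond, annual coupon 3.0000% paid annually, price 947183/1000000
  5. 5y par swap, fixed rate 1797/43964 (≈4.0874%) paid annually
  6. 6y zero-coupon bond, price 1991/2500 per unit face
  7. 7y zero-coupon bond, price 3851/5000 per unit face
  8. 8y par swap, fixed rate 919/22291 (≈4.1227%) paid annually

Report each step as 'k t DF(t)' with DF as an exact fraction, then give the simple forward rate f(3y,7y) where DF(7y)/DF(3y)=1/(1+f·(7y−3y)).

step 1 [1y] swap r/1=221/4779: DF=(1 − 221/4779·(0))/(1+221/4779) = 4779/5000 ≈ 0.955800
step 2 [2y] zero: DF = P = 9069/10000 ≈ 0.906900
step 3 [3y] zero: DF = P = 1747/2000 ≈ 0.873500
step 4 [4y] bond c/1=3/100: DF=(947183/1000000 − 3/100·(0.955800+0.906900+0.873500))/(1+3/100) = 8399/10000 ≈ 0.839900
step 5 [5y] swap r/1=1797/43964: DF=(1 − 1797/43964·(0.955800+0.906900+0.873500+0.839900))/(1+1797/43964) = 8203/10000 ≈ 0.820300
step 6 [6y] zero: DF = P = 1991/2500 ≈ 0.796400
step 7 [7y] zero: DF = P = 3851/5000 ≈ 0.770200
step 8 [8y] swap r/1=919/22291: DF=(1 − 919/22291·(0.955800+0.906900+0.873500+0.839900+0.820300+0.796400+0.770200))/(1+919/22291) = 7243/10000 ≈ 0.724300

1 1 4779/5000
2 2 9069/10000
3 3 1747/2000
4 4 8399/10000
5 5 8203/10000
6 6 1991/2500
7 7 3851/5000
8 8 7243/10000
f(3y,7y) = ((1747/2000)/(3851/5000) − 1)/(4) = 1033/30808 ≈ 3.3530%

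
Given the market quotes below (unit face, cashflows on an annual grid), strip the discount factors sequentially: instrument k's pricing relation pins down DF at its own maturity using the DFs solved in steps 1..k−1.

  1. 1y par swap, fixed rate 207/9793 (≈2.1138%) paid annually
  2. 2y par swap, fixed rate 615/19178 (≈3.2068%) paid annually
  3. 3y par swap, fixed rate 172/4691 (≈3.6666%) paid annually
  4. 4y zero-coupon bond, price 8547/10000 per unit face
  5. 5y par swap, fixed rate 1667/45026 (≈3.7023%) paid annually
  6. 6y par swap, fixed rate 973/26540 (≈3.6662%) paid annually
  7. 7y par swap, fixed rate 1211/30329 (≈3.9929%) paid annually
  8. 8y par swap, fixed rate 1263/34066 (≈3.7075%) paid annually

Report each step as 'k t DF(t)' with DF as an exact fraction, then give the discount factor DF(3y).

1 1 9793/10000
2 2 1877/2000
3 3 1121/1250
4 4 8547/10000
5 5 8333/10000
6 6 4027/5000
7 7 3789/5000
8 8 3737/5000
DF(3y) = 1121/1250 ≈ 0.896800

step 1 [1y] swap r/1=207/9793: DF=(1 − 207/9793·(0))/(1+207/9793) = 9793/10000 ≈ 0.979300
step 2 [2y] swap r/1=615/19178: DF=(1 − 615/19178·(0.979300))/(1+615/19178) = 1877/2000 ≈ 0.938500
step 3 [3y] swap r/1=172/4691: DF=(1 − 172/4691·(0.979300+0.938500))/(1+172/4691) = 1121/1250 ≈ 0.896800
step 4 [4y] zero: DF = P = 8547/10000 ≈ 0.854700
step 5 [5y] swap r/1=1667/45026: DF=(1 − 1667/45026·(0.979300+0.938500+0.896800+0.854700))/(1+1667/45026) = 8333/10000 ≈ 0.833300
step 6 [6y] swap r/1=973/26540: DF=(1 − 973/26540·(0.979300+0.938500+0.896800+0.854700+0.833300))/(1+973/26540) = 4027/5000 ≈ 0.805400
step 7 [7y] swap r/1=1211/30329: DF=(1 − 1211/30329·(0.979300+0.938500+0.896800+0.854700+0.833300+0.805400))/(1+1211/30329) = 3789/5000 ≈ 0.757800
step 8 [8y] swap r/1=1263/34066: DF=(1 − 1263/34066·(0.979300+0.938500+0.896800+0.854700+0.833300+0.805400+0.757800))/(1+1263/34066) = 3737/5000 ≈ 0.747400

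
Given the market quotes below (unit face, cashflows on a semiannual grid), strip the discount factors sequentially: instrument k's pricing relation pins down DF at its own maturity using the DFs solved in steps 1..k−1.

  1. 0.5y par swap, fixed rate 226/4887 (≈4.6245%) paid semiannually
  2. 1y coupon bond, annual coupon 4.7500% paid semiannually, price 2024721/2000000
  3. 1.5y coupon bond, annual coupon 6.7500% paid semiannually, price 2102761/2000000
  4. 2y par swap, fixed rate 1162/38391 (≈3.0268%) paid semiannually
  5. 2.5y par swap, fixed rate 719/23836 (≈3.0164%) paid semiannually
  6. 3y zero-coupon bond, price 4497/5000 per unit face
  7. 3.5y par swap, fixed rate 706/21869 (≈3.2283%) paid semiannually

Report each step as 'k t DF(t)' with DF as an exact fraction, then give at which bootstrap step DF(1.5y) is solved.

1 1/2 4887/5000
2 1 4831/5000
3 3/2 596/625
4 2 9419/10000
5 5/2 9281/10000
6 3 4497/5000
7 7/2 8941/10000
DF(1.5y) is solved at step 3

step 1 [0.5y] swap r/2=113/4887: DF=(1 − 113/4887·(0))/(1+113/4887) = 4887/5000 ≈ 0.977400
step 2 [1y] bond c/2=19/800: DF=(2024721/2000000 − 19/800·(0.977400))/(1+19/800) = 4831/5000 ≈ 0.966200
step 3 [1.5y] bond c/2=27/800: DF=(2102761/2000000 − 27/800·(0.977400+0.966200))/(1+27/800) = 596/625 ≈ 0.953600
step 4 [2y] swap r/2=581/38391: DF=(1 − 581/38391·(0.977400+0.966200+0.953600))/(1+581/38391) = 9419/10000 ≈ 0.941900
step 5 [2.5y] swap r/2=719/47672: DF=(1 − 719/47672·(0.977400+0.966200+0.953600+0.941900))/(1+719/47672) = 9281/10000 ≈ 0.928100
step 6 [3y] zero: DF = P = 4497/5000 ≈ 0.899400
step 7 [3.5y] swap r/2=353/21869: DF=(1 − 353/21869·(0.977400+0.966200+0.953600+0.941900+0.928100+0.899400))/(1+353/21869) = 8941/10000 ≈ 0.894100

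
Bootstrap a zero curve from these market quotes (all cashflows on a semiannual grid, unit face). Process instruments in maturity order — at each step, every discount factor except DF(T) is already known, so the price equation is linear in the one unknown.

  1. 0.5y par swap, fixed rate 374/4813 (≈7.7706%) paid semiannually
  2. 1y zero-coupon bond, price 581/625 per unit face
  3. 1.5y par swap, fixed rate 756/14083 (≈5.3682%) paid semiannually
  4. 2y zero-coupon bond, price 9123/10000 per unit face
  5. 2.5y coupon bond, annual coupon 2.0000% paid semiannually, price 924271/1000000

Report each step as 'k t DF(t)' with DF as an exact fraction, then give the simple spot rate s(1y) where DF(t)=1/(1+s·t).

1 1/2 4813/5000
2 1 581/625
3 3/2 2311/2500
4 2 9123/10000
5 5/2 4391/5000
s(1y) = (1/(581/625) − 1)/(1) = 44/581 ≈ 7.5731%

step 1 [0.5y] swap r/2=187/4813: DF=(1 − 187/4813·(0))/(1+187/4813) = 4813/5000 ≈ 0.962600
step 2 [1y] zero: DF = P = 581/625 ≈ 0.929600
step 3 [1.5y] swap r/2=378/14083: DF=(1 − 378/14083·(0.962600+0.929600))/(1+378/14083) = 2311/2500 ≈ 0.924400
step 4 [2y] zero: DF = P = 9123/10000 ≈ 0.912300
step 5 [2.5y] bond c/2=1/100: DF=(924271/1000000 − 1/100·(0.962600+0.929600+0.924400+0.912300))/(1+1/100) = 4391/5000 ≈ 0.878200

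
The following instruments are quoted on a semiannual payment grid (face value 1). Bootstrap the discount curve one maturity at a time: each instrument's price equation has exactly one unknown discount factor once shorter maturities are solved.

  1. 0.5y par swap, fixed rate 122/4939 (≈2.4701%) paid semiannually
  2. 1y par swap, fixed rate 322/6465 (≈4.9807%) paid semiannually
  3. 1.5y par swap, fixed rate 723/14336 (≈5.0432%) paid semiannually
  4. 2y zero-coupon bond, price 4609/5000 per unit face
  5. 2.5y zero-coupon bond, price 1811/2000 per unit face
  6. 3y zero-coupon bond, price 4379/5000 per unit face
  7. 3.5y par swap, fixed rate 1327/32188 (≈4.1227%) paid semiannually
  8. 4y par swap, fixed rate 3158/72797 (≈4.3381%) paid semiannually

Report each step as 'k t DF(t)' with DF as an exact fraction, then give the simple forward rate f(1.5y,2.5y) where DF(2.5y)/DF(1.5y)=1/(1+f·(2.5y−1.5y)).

1 1/2 4939/5000
2 1 9517/10000
3 3/2 9277/10000
4 2 4609/5000
5 5/2 1811/2000
6 3 4379/5000
7 7/2 8673/10000
8 4 8421/10000
f(1.5y,2.5y) = ((9277/10000)/(1811/2000) − 1)/(1) = 222/9055 ≈ 2.4517%

step 1 [0.5y] swap r/2=61/4939: DF=(1 − 61/4939·(0))/(1+61/4939) = 4939/5000 ≈ 0.987800
step 2 [1y] swap r/2=161/6465: DF=(1 − 161/6465·(0.987800))/(1+161/6465) = 9517/10000 ≈ 0.951700
step 3 [1.5y] swap r/2=723/28672: DF=(1 − 723/28672·(0.987800+0.951700))/(1+723/28672) = 9277/10000 ≈ 0.927700
step 4 [2y] zero: DF = P = 4609/5000 ≈ 0.921800
step 5 [2.5y] zero: DF = P = 1811/2000 ≈ 0.905500
step 6 [3y] zero: DF = P = 4379/5000 ≈ 0.875800
step 7 [3.5y] swap r/2=1327/64376: DF=(1 − 1327/64376·(0.987800+0.951700+0.927700+0.921800+0.905500+0.875800))/(1+1327/64376) = 8673/10000 ≈ 0.867300
step 8 [4y] swap r/2=1579/72797: DF=(1 − 1579/72797·(0.987800+0.951700+0.927700+0.921800+0.905500+0.875800+0.867300))/(1+1579/72797) = 8421/10000 ≈ 0.842100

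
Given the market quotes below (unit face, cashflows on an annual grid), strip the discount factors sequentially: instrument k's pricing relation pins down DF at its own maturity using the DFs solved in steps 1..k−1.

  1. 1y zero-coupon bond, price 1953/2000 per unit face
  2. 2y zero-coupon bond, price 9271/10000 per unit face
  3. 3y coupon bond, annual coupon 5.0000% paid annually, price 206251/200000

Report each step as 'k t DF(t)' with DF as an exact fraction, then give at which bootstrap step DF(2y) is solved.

step 1 [1y] zero: DF = P = 1953/2000 ≈ 0.976500
step 2 [2y] zero: DF = P = 9271/10000 ≈ 0.927100
step 3 [3y] bond c/1=1/20: DF=(206251/200000 − 1/20·(0.976500+0.927100))/(1+1/20) = 1783/2000 ≈ 0.891500

1 1 1953/2000
2 2 9271/10000
3 3 1783/2000
DF(2y) is solved at step 2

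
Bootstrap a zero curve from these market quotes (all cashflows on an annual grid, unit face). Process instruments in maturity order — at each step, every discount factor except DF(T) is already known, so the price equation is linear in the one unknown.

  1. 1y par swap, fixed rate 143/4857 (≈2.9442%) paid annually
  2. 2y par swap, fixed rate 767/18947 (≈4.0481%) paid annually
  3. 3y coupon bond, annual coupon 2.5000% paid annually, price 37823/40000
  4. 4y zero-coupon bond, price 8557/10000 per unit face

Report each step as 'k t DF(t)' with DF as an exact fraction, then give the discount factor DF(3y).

1 1 4857/5000
2 2 9233/10000
3 3 8763/10000
4 4 8557/10000
DF(3y) = 8763/10000 ≈ 0.876300

step 1 [1y] swap r/1=143/4857: DF=(1 − 143/4857·(0))/(1+143/4857) = 4857/5000 ≈ 0.971400
step 2 [2y] swap r/1=767/18947: DF=(1 − 767/18947·(0.971400))/(1+767/18947) = 9233/10000 ≈ 0.923300
step 3 [3y] bond c/1=1/40: DF=(37823/40000 − 1/40·(0.971400+0.923300))/(1+1/40) = 8763/10000 ≈ 0.876300
step 4 [4y] zero: DF = P = 8557/10000 ≈ 0.855700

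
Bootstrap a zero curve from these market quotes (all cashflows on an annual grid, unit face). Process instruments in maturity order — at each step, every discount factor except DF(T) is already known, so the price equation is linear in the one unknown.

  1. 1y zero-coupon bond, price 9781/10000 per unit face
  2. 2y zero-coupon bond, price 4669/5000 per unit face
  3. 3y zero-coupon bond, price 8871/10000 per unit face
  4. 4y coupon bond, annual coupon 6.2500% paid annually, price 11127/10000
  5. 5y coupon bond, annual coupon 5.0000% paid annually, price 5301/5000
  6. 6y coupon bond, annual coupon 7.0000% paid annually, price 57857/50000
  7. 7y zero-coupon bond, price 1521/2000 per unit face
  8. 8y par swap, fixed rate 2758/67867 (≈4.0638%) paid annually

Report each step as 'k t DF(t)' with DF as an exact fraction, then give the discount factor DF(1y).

step 1 [1y] zero: DF = P = 9781/10000 ≈ 0.978100
step 2 [2y] zero: DF = P = 4669/5000 ≈ 0.933800
step 3 [3y] zero: DF = P = 8871/10000 ≈ 0.887100
step 4 [4y] bond c/1=1/16: DF=(11127/10000 − 1/16·(0.978100+0.933800+0.887100))/(1+1/16) = 4413/5000 ≈ 0.882600
step 5 [5y] bond c/1=1/20: DF=(5301/5000 − 1/20·(0.978100+0.933800+0.887100+0.882600))/(1+1/20) = 1043/1250 ≈ 0.834400
step 6 [6y] bond c/1=7/100: DF=(57857/50000 − 7/100·(0.978100+0.933800+0.887100+0.882600+0.834400))/(1+7/100) = 393/500 ≈ 0.786000
step 7 [7y] zero: DF = P = 1521/2000 ≈ 0.760500
step 8 [8y] swap r/1=2758/67867: DF=(1 − 2758/67867·(0.978100+0.933800+0.887100+0.882600+0.834400+0.786000+0.760500))/(1+2758/67867) = 3621/5000 ≈ 0.724200

1 1 9781/10000
2 2 4669/5000
3 3 8871/10000
4 4 4413/5000
5 5 1043/1250
6 6 393/500
7 7 1521/2000
8 8 3621/5000
DF(1y) = 9781/10000 ≈ 0.978100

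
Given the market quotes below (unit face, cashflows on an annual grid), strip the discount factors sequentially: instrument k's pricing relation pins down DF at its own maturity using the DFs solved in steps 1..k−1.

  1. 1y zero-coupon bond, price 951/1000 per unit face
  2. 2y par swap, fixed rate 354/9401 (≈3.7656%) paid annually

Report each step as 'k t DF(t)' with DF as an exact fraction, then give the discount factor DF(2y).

1 1 951/1000
2 2 2323/2500
DF(2y) = 2323/2500 ≈ 0.929200

step 1 [1y] zero: DF = P = 951/1000 ≈ 0.951000
step 2 [2y] swap r/1=354/9401: DF=(1 − 354/9401·(0.951000))/(1+354/9401) = 2323/2500 ≈ 0.929200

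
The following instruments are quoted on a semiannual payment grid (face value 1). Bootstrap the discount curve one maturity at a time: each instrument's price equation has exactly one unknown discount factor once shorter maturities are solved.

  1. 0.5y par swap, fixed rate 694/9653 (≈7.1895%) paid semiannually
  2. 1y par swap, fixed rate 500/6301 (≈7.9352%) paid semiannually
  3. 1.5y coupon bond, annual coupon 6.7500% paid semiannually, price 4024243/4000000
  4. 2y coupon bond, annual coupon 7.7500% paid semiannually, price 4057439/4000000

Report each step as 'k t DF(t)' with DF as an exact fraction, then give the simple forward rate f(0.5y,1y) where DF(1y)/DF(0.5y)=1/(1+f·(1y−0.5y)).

step 1 [0.5y] swap r/2=347/9653: DF=(1 − 347/9653·(0))/(1+347/9653) = 9653/10000 ≈ 0.965300
step 2 [1y] swap r/2=250/6301: DF=(1 − 250/6301·(0.965300))/(1+250/6301) = 37/40 ≈ 0.925000
step 3 [1.5y] bond c/2=27/800: DF=(4024243/4000000 − 27/800·(0.965300+0.925000))/(1+27/800) = 1823/2000 ≈ 0.911500
step 4 [2y] bond c/2=31/800: DF=(4057439/4000000 − 31/800·(0.965300+0.925000+0.911500))/(1+31/800) = 109/125 ≈ 0.872000

1 1/2 9653/10000
2 1 37/40
3 3/2 1823/2000
4 2 109/125
f(0.5y,1y) = ((9653/10000)/(37/40) − 1)/(1/2) = 403/4625 ≈ 8.7135%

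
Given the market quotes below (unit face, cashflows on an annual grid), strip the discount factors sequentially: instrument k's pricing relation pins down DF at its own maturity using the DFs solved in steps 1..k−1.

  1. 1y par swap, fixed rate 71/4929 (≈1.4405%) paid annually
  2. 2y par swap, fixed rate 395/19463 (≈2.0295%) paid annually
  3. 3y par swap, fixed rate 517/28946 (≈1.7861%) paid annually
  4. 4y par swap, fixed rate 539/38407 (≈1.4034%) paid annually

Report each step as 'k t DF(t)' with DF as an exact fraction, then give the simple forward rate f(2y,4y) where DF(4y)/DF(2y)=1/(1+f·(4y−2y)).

1 1 4929/5000
2 2 1921/2000
3 3 9483/10000
4 4 9461/10000
f(2y,4y) = ((1921/2000)/(9461/10000) − 1)/(2) = 72/9461 ≈ 0.7610%

step 1 [1y] swap r/1=71/4929: DF=(1 − 71/4929·(0))/(1+71/4929) = 4929/5000 ≈ 0.985800
step 2 [2y] swap r/1=395/19463: DF=(1 − 395/19463·(0.985800))/(1+395/19463) = 1921/2000 ≈ 0.960500
step 3 [3y] swap r/1=517/28946: DF=(1 − 517/28946·(0.985800+0.960500))/(1+517/28946) = 9483/10000 ≈ 0.948300
step 4 [4y] swap r/1=539/38407: DF=(1 − 539/38407·(0.985800+0.960500+0.948300))/(1+539/38407) = 9461/10000 ≈ 0.946100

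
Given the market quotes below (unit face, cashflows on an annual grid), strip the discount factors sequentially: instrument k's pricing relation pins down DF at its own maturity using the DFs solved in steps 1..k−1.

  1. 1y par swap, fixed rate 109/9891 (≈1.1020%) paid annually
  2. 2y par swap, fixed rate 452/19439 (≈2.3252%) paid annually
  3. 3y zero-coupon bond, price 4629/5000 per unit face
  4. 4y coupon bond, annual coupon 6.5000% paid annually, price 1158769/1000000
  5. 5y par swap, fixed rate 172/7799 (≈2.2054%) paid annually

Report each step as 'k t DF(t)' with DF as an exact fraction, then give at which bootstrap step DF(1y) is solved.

step 1 [1y] swap r/1=109/9891: DF=(1 − 109/9891·(0))/(1+109/9891) = 9891/10000 ≈ 0.989100
step 2 [2y] swap r/1=452/19439: DF=(1 − 452/19439·(0.989100))/(1+452/19439) = 2387/2500 ≈ 0.954800
step 3 [3y] zero: DF = P = 4629/5000 ≈ 0.925800
step 4 [4y] bond c/1=13/200: DF=(1158769/1000000 − 13/200·(0.989100+0.954800+0.925800))/(1+13/200) = 9129/10000 ≈ 0.912900
step 5 [5y] swap r/1=172/7799: DF=(1 − 172/7799·(0.989100+0.954800+0.925800+0.912900))/(1+172/7799) = 1121/1250 ≈ 0.896800

1 1 9891/10000
2 2 2387/2500
3 3 4629/5000
4 4 9129/10000
5 5 1121/1250
DF(1y) is solved at step 1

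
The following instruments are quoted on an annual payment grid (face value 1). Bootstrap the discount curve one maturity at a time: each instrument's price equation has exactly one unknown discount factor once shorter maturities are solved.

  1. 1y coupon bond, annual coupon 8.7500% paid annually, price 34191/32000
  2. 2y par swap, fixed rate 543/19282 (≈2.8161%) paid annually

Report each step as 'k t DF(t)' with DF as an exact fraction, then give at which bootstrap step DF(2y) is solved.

1 1 393/400
2 2 9457/10000
DF(2y) is solved at step 2

step 1 [1y] bond c/1=7/80: DF=(34191/32000 − 7/80·(0))/(1+7/80) = 393/400 ≈ 0.982500
step 2 [2y] swap r/1=543/19282: DF=(1 − 543/19282·(0.982500))/(1+543/19282) = 9457/10000 ≈ 0.945700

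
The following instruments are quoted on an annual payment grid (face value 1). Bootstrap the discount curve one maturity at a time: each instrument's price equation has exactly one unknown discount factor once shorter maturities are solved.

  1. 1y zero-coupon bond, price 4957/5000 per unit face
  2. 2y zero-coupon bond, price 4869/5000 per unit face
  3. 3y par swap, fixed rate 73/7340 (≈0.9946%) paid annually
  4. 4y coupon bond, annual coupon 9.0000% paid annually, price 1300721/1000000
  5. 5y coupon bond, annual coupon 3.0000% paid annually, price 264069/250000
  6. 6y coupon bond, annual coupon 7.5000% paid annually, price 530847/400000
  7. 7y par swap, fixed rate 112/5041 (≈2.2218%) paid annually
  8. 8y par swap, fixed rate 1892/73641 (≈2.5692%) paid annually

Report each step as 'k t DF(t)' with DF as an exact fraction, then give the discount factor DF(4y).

step 1 [1y] zero: DF = P = 4957/5000 ≈ 0.991400
step 2 [2y] zero: DF = P = 4869/5000 ≈ 0.973800
step 3 [3y] swap r/1=73/7340: DF=(1 − 73/7340·(0.991400+0.973800))/(1+73/7340) = 2427/2500 ≈ 0.970800
step 4 [4y] bond c/1=9/100: DF=(1300721/1000000 − 9/100·(0.991400+0.973800+0.970800))/(1+9/100) = 9509/10000 ≈ 0.950900
step 5 [5y] bond c/1=3/100: DF=(264069/250000 − 3/100·(0.991400+0.973800+0.970800+0.950900))/(1+3/100) = 9123/10000 ≈ 0.912300
step 6 [6y] bond c/1=3/40: DF=(530847/400000 − 3/40·(0.991400+0.973800+0.970800+0.950900+0.912300))/(1+3/40) = 8997/10000 ≈ 0.899700
step 7 [7y] swap r/1=112/5041: DF=(1 − 112/5041·(0.991400+0.973800+0.970800+0.950900+0.912300+0.899700))/(1+112/5041) = 534/625 ≈ 0.854400
step 8 [8y] swap r/1=1892/73641: DF=(1 − 1892/73641·(0.991400+0.973800+0.970800+0.950900+0.912300+0.899700+0.854400))/(1+1892/73641) = 2027/2500 ≈ 0.810800

1 1 4957/5000
2 2 4869/5000
3 3 2427/2500
4 4 9509/10000
5 5 9123/10000
6 6 8997/10000
7 7 534/625
8 8 2027/2500
DF(4y) = 9509/10000 ≈ 0.950900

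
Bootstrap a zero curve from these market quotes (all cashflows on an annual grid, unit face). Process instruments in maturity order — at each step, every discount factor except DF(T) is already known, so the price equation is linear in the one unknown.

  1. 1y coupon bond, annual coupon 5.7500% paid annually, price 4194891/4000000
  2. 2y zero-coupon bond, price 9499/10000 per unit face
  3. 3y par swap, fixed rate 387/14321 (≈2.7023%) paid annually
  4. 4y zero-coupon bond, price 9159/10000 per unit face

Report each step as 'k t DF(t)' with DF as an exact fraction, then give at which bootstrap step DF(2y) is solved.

step 1 [1y] bond c/1=23/400: DF=(4194891/4000000 − 23/400·(0))/(1+23/400) = 9917/10000 ≈ 0.991700
step 2 [2y] zero: DF = P = 9499/10000 ≈ 0.949900
step 3 [3y] swap r/1=387/14321: DF=(1 − 387/14321·(0.991700+0.949900))/(1+387/14321) = 4613/5000 ≈ 0.922600
step 4 [4y] zero: DF = P = 9159/10000 ≈ 0.915900

1 1 9917/10000
2 2 9499/10000
3 3 4613/5000
4 4 9159/10000
DF(2y) is solved at step 2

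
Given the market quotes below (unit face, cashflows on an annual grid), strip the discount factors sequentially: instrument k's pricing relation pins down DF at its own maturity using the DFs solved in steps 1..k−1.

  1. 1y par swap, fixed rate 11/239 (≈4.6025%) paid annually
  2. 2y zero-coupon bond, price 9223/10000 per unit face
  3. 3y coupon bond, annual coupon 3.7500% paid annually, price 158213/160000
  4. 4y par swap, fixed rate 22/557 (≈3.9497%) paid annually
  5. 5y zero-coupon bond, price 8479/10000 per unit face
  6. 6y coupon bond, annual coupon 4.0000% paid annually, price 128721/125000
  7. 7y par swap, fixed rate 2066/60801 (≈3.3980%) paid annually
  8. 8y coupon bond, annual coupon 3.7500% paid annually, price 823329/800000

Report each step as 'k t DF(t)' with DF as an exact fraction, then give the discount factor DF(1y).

step 1 [1y] swap r/1=11/239: DF=(1 − 11/239·(0))/(1+11/239) = 239/250 ≈ 0.956000
step 2 [2y] zero: DF = P = 9223/10000 ≈ 0.922300
step 3 [3y] bond c/1=3/80: DF=(158213/160000 − 3/80·(0.956000+0.922300))/(1+3/80) = 2213/2500 ≈ 0.885200
step 4 [4y] swap r/1=22/557: DF=(1 − 22/557·(0.956000+0.922300+0.885200))/(1+22/557) = 857/1000 ≈ 0.857000
step 5 [5y] zero: DF = P = 8479/10000 ≈ 0.847900
step 6 [6y] bond c/1=1/25: DF=(128721/125000 − 1/25·(0.956000+0.922300+0.885200+0.857000+0.847900))/(1+1/25) = 8183/10000 ≈ 0.818300
step 7 [7y] swap r/1=2066/60801: DF=(1 − 2066/60801·(0.956000+0.922300+0.885200+0.857000+0.847900+0.818300))/(1+2066/60801) = 3967/5000 ≈ 0.793400
step 8 [8y] bond c/1=3/80: DF=(823329/800000 − 3/80·(0.956000+0.922300+0.885200+0.857000+0.847900+0.818300+0.793400))/(1+3/80) = 3861/5000 ≈ 0.772200

1 1 239/250
2 2 9223/10000
3 3 2213/2500
4 4 857/1000
5 5 8479/10000
6 6 8183/10000
7 7 3967/5000
8 8 3861/5000
DF(1y) = 239/250 ≈ 0.956000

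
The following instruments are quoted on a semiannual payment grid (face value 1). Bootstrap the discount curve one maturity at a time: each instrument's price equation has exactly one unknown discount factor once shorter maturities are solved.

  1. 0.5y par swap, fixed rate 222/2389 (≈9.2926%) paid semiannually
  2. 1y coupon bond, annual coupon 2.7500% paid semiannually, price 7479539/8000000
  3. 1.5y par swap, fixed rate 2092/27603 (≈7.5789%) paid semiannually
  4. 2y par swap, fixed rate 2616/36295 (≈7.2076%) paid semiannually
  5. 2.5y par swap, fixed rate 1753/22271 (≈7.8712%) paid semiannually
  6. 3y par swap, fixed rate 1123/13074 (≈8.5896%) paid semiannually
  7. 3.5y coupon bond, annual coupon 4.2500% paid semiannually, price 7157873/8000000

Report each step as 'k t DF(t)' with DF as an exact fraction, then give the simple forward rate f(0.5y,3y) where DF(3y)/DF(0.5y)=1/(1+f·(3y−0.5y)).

1 1/2 2389/2500
2 1 9093/10000
3 3/2 4477/5000
4 2 2173/2500
5 5/2 8247/10000
6 3 3877/5000
7 7/2 7673/10000
f(0.5y,3y) = ((2389/2500)/(3877/5000) − 1)/(5/2) = 1802/19385 ≈ 9.2958%

step 1 [0.5y] swap r/2=111/2389: DF=(1 − 111/2389·(0))/(1+111/2389) = 2389/2500 ≈ 0.955600
step 2 [1y] bond c/2=11/800: DF=(7479539/8000000 − 11/800·(0.955600))/(1+11/800) = 9093/10000 ≈ 0.909300
step 3 [1.5y] swap r/2=1046/27603: DF=(1 − 1046/27603·(0.955600+0.909300))/(1+1046/27603) = 4477/5000 ≈ 0.895400
step 4 [2y] swap r/2=1308/36295: DF=(1 − 1308/36295·(0.955600+0.909300+0.895400))/(1+1308/36295) = 2173/2500 ≈ 0.869200
step 5 [2.5y] swap r/2=1753/44542: DF=(1 − 1753/44542·(0.955600+0.909300+0.895400+0.869200))/(1+1753/44542) = 8247/10000 ≈ 0.824700
step 6 [3y] swap r/2=1123/26148: DF=(1 − 1123/26148·(0.955600+0.909300+0.895400+0.869200+0.824700))/(1+1123/26148) = 3877/5000 ≈ 0.775400
step 7 [3.5y] bond c/2=17/800: DF=(7157873/8000000 − 17/800·(0.955600+0.909300+0.895400+0.869200+0.824700+0.775400))/(1+17/800) = 7673/10000 ≈ 0.767300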